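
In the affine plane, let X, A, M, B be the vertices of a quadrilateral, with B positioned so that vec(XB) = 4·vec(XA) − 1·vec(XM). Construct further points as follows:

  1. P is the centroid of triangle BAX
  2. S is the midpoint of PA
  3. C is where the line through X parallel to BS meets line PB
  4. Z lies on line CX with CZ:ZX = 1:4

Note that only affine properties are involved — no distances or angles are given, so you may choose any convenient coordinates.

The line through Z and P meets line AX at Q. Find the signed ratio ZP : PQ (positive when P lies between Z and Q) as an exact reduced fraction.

ZP:PQ = -5

Choose coordinates X = (0, 0), A = (1, 0), M = (0, 1), B = (4, -1).
1. P is the centroid of triangle BAX ⇒ P = (5/3, -1/3)
2. S is the midpoint of PA ⇒ S = (4/3, -1/6)
3. C is where the line through X parallel to BS meets line PB ⇒ C = (-16/3, 5/3)
4. Z lies on line CX with CZ:ZX = 1:4 ⇒ Z = (-64/15, 4/3)
line ZP meets AX at Q = (12/25, 0)
P = Z + t·(Q−Z) with t = 5/4, so ZP:PQ = 5/4:-1/4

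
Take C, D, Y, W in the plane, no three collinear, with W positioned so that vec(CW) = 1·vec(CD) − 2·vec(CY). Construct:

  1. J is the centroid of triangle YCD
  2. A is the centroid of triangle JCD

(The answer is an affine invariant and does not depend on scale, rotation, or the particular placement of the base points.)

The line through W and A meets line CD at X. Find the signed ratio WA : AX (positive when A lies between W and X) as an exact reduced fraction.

Assign C = (0, 0), D = (1, 0), Y = (0, 1), W = (1, -2) — the answer is frame-independent, so this choice is without loss of generality.
1. J is the centroid of triangle YCD ⇒ J = (1/3, 1/3)
2. A is the centroid of triangle JCD ⇒ A = (4/9, 1/9)
line WA meets CD at X = (9/19, 0)
A = W + t·(X−W) with t = 19/18, so WA:AX = 19/18:-1/18

WA:AX = -19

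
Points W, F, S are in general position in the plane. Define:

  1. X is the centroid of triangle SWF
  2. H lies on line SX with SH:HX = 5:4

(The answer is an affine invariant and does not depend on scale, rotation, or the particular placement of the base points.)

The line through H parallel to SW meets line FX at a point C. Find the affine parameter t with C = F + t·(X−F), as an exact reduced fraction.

Choose coordinates W = (0, 0), F = (1, 0), S = (0, 1).
1. X is the centroid of triangle SWF ⇒ X = (1/3, 1/3)
2. H lies on line SX with SH:HX = 5:4 ⇒ H = (5/27, 17/27)
through H parallel to SW: direction (0, -1); meets FX at C = (5/27, 11/27)
C = F + t·(X−F) with t = 11/9

t = 11/9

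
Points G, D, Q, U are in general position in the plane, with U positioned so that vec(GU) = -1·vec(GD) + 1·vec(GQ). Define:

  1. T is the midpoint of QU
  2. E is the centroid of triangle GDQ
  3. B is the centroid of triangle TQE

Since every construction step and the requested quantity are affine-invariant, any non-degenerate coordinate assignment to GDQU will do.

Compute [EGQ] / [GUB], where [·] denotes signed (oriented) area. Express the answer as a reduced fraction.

Assign G = (0, 0), D = (1, 0), Q = (0, 1), U = (-1, 1) — the answer is frame-independent, so this choice is without loss of generality.
1. T is the midpoint of QU ⇒ T = (-1/2, 1)
2. E is the centroid of triangle GDQ ⇒ E = (1/3, 1/3)
3. B is the centroid of triangle TQE ⇒ B = (-1/18, 7/9)
2·[EGQ] = -1/3, 2·[GUB] = -13/18
[EGQ]:[GUB] = -1/3:-13/18 = 6/13

[EGQ]:[GUB] = 6/13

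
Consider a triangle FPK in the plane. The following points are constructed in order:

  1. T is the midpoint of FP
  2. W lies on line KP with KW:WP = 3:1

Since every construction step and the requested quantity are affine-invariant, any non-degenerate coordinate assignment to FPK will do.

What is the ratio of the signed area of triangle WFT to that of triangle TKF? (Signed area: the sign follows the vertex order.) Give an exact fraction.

[WFT]:[TKF] = 1/4

Work in coordinates with F = (0, 0), P = (1, 0), K = (0, 1).
1. T is the midpoint of FP ⇒ T = (1/2, 0)
2. W lies on line KP with KW:WP = 3:1 ⇒ W = (3/4, 1/4)
2·[WFT] = 1/8, 2·[TKF] = 1/2
[WFT]:[TKF] = 1/8:1/2 = 1/4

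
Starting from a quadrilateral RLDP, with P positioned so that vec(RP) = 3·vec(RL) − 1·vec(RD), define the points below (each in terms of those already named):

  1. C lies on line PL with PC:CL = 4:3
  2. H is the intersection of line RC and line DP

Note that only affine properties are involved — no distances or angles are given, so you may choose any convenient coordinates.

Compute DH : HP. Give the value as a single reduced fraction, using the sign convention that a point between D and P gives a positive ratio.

Set R = (0, 0), L = (1, 0), D = (0, 1), P = (3, -1); any affine frame gives the same invariant.
1. C lies on line PL with PC:CL = 4:3 ⇒ C = (13/7, -3/7)
2. H is the intersection of line RC and line DP ⇒ H = (39/17, -9/17)
H = D + t·(P−D) with t = 13/17, so DH:HP = t:(1−t) = 13/17:4/17

DH:HP = 13/4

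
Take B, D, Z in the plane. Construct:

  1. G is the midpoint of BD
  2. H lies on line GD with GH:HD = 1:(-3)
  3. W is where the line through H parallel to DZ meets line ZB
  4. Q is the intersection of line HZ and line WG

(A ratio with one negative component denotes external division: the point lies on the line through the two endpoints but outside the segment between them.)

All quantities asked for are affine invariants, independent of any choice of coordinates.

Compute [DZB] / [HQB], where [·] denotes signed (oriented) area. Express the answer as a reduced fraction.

Choose coordinates B = (0, 0), D = (1, 0), Z = (0, 1).
1. G is the midpoint of BD ⇒ G = (1/2, 0)
2. H lies on line GD with GH:HD = 1:(-3) ⇒ H = (1/4, 0)
3. W is where the line through H parallel to DZ meets line ZB ⇒ W = (0, 1/4)
4. Q is the intersection of line HZ and line WG ⇒ Q = (3/14, 1/7)
2·[DZB] = 1, 2·[HQB] = 1/28
[DZB]:[HQB] = 1:1/28 = 28

[DZB]:[HQB] = 28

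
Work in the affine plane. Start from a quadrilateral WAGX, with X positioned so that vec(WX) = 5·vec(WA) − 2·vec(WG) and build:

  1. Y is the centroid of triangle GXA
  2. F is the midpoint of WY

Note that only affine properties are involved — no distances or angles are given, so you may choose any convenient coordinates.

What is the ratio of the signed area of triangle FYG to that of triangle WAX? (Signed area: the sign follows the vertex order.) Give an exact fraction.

[FYG]:[WAX] = -1/2

Work in coordinates with W = (0, 0), A = (1, 0), G = (0, 1), X = (5, -2).
1. Y is the centroid of triangle GXA ⇒ Y = (2, -1/3)
2. F is the midpoint of WY ⇒ F = (1, -1/6)
2·[FYG] = 1, 2·[WAX] = -2
[FYG]:[WAX] = 1:-2 = -1/2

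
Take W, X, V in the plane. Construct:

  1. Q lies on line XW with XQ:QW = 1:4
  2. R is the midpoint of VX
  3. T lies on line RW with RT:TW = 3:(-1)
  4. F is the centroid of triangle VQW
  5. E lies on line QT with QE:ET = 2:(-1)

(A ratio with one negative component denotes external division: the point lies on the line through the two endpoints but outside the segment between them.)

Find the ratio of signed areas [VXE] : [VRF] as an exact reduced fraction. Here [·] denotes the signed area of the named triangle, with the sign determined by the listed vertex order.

Set W = (0, 0), X = (1, 0), V = (0, 1); any affine frame gives the same invariant.
1. Q lies on line XW with XQ:QW = 1:4 ⇒ Q = (4/5, 0)
2. R is the midpoint of VX ⇒ R = (1/2, 1/2)
3. T lies on line RW with RT:TW = 3:(-1) ⇒ T = (-1/4, -1/4)
4. F is the centroid of triangle VQW ⇒ F = (4/15, 1/3)
5. E lies on line QT with QE:ET = 2:(-1) ⇒ E = (-13/10, -1/2)
2·[VXE] = -14/5, 2·[VRF] = -1/5
[VXE]:[VRF] = -14/5:-1/5 = 14

[VXE]:[VRF] = 14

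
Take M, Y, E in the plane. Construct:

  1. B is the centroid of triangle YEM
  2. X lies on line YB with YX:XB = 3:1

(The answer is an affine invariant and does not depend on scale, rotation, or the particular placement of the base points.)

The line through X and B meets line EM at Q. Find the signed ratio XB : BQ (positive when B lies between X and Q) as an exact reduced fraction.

XB:BQ = 1/2

Set M = (0, 0), Y = (1, 0), E = (0, 1); any affine frame gives the same invariant.
1. B is the centroid of triangle YEM ⇒ B = (1/3, 1/3)
2. X lies on line YB with YX:XB = 3:1 ⇒ X = (1/2, 1/4)
line XB meets EM at Q = (0, 1/2)
B = X + t·(Q−X) with t = 1/3, so XB:BQ = 1/3:2/3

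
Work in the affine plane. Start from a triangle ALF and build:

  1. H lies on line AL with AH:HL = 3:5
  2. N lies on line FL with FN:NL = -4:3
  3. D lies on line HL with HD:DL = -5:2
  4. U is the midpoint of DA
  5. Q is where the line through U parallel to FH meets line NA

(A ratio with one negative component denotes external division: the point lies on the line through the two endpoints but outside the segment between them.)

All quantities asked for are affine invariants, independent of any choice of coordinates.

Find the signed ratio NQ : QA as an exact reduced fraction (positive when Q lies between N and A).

Work in coordinates with A = (0, 0), L = (1, 0), F = (0, 1).
1. H lies on line AL with AH:HL = 3:5 ⇒ H = (3/8, 0)
2. N lies on line FL with FN:NL = -4:3 ⇒ N = (4, -3)
3. D lies on line HL with HD:DL = -5:2 ⇒ D = (17/12, 0)
4. U is the midpoint of DA ⇒ U = (17/24, 0)
5. Q is where the line through U parallel to FH meets line NA ⇒ Q = (68/69, -17/23)
Q = N + t·(A−N) with t = 52/69, so NQ:QA = t:(1−t) = 52/69:17/69

NQ:QA = 52/17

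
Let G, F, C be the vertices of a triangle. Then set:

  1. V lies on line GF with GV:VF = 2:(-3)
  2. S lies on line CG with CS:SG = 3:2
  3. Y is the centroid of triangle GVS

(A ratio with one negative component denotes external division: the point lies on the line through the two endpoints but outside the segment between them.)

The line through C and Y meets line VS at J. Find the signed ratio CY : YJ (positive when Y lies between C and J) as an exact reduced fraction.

CY:YJ = -11/2

Assign G = (0, 0), F = (1, 0), C = (0, 1) — the answer is frame-independent, so this choice is without loss of generality.
1. V lies on line GF with GV:VF = 2:(-3) ⇒ V = (-2, 0)
2. S lies on line CG with CS:SG = 3:2 ⇒ S = (0, 2/5)
3. Y is the centroid of triangle GVS ⇒ Y = (-2/3, 2/15)
line CY meets VS at J = (-6/11, 16/55)
Y = C + t·(J−C) with t = 11/9, so CY:YJ = 11/9:-2/9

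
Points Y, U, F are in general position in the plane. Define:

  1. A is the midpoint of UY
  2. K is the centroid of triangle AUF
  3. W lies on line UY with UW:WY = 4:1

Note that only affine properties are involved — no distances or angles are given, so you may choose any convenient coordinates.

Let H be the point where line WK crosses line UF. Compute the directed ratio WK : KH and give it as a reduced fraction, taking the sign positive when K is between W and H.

WK:KH = 19/5

Assign Y = (0, 0), U = (1, 0), F = (0, 1) — the answer is frame-independent, so this choice is without loss of generality.
1. A is the midpoint of UY ⇒ A = (1/2, 0)
2. K is the centroid of triangle AUF ⇒ K = (1/2, 1/3)
3. W lies on line UY with UW:WY = 4:1 ⇒ W = (1/5, 0)
line WK meets UF at H = (11/19, 8/19)
K = W + t·(H−W) with t = 19/24, so WK:KH = 19/24:5/24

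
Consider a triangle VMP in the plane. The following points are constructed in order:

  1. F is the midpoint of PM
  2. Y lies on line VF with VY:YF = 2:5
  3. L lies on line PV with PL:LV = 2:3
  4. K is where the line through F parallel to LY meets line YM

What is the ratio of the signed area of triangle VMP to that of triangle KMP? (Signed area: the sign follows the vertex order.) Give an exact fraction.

Work in coordinates with V = (0, 0), M = (1, 0), P = (0, 1).
1. F is the midpoint of PM ⇒ F = (1/2, 1/2)
2. Y lies on line VF with VY:YF = 2:5 ⇒ Y = (1/7, 1/7)
3. L lies on line PV with PL:LV = 2:3 ⇒ L = (0, 3/5)
4. K is where the line through F parallel to LY meets line YM ⇒ K = (58/91, 11/182)
2·[VMP] = 1, 2·[KMP] = 55/182
[VMP]:[KMP] = 1:55/182 = 182/55

[VMP]:[KMP] = 182/55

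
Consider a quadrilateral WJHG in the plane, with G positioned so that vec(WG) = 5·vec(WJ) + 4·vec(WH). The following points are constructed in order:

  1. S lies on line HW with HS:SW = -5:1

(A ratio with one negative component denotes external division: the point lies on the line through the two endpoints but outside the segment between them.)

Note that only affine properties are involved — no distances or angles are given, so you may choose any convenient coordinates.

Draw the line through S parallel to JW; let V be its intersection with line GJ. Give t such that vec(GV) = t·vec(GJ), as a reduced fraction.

Assign W = (0, 0), J = (1, 0), H = (0, 1), G = (5, 4) — the answer is frame-independent, so this choice is without loss of generality.
1. S lies on line HW with HS:SW = -5:1 ⇒ S = (0, -1/4)
through S parallel to JW: direction (-1, 0); meets GJ at V = (3/4, -1/4)
V = G + t·(J−G) with t = 17/16

t = 17/16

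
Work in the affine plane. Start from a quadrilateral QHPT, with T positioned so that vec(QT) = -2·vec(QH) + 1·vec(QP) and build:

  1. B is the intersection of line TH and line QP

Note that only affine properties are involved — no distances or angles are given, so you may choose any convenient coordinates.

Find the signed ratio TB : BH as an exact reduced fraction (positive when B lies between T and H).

TB:BH = 2

Set Q = (0, 0), H = (1, 0), P = (0, 1), T = (-2, 1); any affine frame gives the same invariant.
1. B is the intersection of line TH and line QP ⇒ B = (0, 1/3)
B = T + t·(H−T) with t = 2/3, so TB:BH = t:(1−t) = 2/3:1/3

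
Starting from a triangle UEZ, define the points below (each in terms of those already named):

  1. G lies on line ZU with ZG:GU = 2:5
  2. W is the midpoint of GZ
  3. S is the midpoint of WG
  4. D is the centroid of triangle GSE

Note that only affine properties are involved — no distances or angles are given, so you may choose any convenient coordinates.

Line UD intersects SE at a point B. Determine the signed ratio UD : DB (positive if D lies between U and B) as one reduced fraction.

UD:DB = 32

Assign U = (0, 0), E = (1, 0), Z = (0, 1) — the answer is frame-independent, so this choice is without loss of generality.
1. G lies on line ZU with ZG:GU = 2:5 ⇒ G = (0, 5/7)
2. W is the midpoint of GZ ⇒ W = (0, 6/7)
3. S is the midpoint of WG ⇒ S = (0, 11/14)
4. D is the centroid of triangle GSE ⇒ D = (1/3, 1/2)
line UD meets SE at B = (11/32, 33/64)
D = U + t·(B−U) with t = 32/33, so UD:DB = 32/33:1/33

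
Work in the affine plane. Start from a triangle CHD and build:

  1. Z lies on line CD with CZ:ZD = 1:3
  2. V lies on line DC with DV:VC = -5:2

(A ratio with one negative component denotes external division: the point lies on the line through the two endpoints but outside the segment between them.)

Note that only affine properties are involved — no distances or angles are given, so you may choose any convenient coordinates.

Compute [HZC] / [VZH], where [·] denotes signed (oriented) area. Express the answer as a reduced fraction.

[HZC]:[VZH] = -3/11

Work in coordinates with C = (0, 0), H = (1, 0), D = (0, 1).
1. Z lies on line CD with CZ:ZD = 1:3 ⇒ Z = (0, 1/4)
2. V lies on line DC with DV:VC = -5:2 ⇒ V = (0, -2/3)
2·[HZC] = 1/4, 2·[VZH] = -11/12
[HZC]:[VZH] = 1/4:-11/12 = -3/11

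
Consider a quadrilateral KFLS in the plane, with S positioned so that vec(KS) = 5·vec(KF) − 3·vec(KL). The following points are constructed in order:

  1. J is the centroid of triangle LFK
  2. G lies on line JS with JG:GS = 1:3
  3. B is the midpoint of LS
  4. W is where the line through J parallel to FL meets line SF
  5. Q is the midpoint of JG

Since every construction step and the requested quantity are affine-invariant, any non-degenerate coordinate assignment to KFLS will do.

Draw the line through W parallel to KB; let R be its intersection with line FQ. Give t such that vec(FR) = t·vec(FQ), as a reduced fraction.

Set K = (0, 0), F = (1, 0), L = (0, 1), S = (5, -3); any affine frame gives the same invariant.
1. J is the centroid of triangle LFK ⇒ J = (1/3, 1/3)
2. G lies on line JS with JG:GS = 1:3 ⇒ G = (3/2, -1/2)
3. B is the midpoint of LS ⇒ B = (5/2, -1)
4. W is where the line through J parallel to FL meets line SF ⇒ W = (-1/3, 1)
5. Q is the midpoint of JG ⇒ Q = (11/12, -1/12)
through W parallel to KB: direction (5/2, -1); meets FQ at R = (4/3, 1/3)
R = F + t·(Q−F) with t = -4

t = -4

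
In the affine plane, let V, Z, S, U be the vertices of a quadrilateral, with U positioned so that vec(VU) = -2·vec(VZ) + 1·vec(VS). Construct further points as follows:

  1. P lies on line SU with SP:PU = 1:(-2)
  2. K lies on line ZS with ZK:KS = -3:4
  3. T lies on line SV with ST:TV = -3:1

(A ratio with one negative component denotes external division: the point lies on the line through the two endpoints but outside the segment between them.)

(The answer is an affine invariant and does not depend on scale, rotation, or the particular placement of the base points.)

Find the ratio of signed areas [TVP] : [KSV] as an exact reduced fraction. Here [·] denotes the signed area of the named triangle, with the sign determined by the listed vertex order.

[TVP]:[KSV] = -1/4

Assign V = (0, 0), Z = (1, 0), S = (0, 1), U = (-2, 1) — the answer is frame-independent, so this choice is without loss of generality.
1. P lies on line SU with SP:PU = 1:(-2) ⇒ P = (2, 1)
2. K lies on line ZS with ZK:KS = -3:4 ⇒ K = (4, -3)
3. T lies on line SV with ST:TV = -3:1 ⇒ T = (0, -1/2)
2·[TVP] = -1, 2·[KSV] = 4
[TVP]:[KSV] = -1:4 = -1/4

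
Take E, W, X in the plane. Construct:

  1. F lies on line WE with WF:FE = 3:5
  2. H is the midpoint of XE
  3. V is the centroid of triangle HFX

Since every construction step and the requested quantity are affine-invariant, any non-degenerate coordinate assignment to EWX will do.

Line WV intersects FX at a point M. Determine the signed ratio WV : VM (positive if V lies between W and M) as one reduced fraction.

WV:VM = -23/5

Work in coordinates with E = (0, 0), W = (1, 0), X = (0, 1).
1. F lies on line WE with WF:FE = 3:5 ⇒ F = (5/8, 0)
2. H is the midpoint of XE ⇒ H = (0, 1/2)
3. V is the centroid of triangle HFX ⇒ V = (5/24, 1/2)
line WV meets FX at M = (35/92, 9/23)
V = W + t·(M−W) with t = 23/18, so WV:VM = 23/18:-5/18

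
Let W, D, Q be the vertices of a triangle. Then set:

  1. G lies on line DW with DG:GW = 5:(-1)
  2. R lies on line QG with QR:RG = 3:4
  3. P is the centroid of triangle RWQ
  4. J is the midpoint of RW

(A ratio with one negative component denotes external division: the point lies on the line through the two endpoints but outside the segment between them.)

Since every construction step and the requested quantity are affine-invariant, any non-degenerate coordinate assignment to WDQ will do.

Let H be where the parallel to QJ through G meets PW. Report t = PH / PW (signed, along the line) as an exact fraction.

t = -7/3

Assign W = (0, 0), D = (1, 0), Q = (0, 1) — the answer is frame-independent, so this choice is without loss of generality.
1. G lies on line DW with DG:GW = 5:(-1) ⇒ G = (-1/4, 0)
2. R lies on line QG with QR:RG = 3:4 ⇒ R = (-3/28, 4/7)
3. P is the centroid of triangle RWQ ⇒ P = (-1/28, 11/21)
4. J is the midpoint of RW ⇒ J = (-3/56, 2/7)
through G parallel to QJ: direction (-3/56, -5/7); meets PW at H = (-5/42, 110/63)
H = P + t·(W−P) with t = -7/3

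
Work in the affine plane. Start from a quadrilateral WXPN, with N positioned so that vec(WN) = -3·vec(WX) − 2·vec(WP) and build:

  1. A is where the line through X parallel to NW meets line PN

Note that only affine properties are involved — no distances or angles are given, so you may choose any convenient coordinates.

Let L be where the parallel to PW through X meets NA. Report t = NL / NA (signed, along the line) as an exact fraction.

Work in coordinates with W = (0, 0), X = (1, 0), P = (0, 1), N = (-3, -2).
1. A is where the line through X parallel to NW meets line PN ⇒ A = (-5, -4)
through X parallel to PW: direction (0, -1); meets NA at L = (1, 2)
L = N + t·(A−N) with t = -2

t = -2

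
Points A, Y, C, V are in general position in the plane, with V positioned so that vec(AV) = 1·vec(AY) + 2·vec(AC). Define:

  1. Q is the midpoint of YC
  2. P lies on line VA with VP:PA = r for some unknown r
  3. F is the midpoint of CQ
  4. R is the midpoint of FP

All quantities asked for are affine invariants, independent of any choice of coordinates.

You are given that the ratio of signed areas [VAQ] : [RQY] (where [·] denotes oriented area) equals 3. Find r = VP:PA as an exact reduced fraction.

r = 4/5

Work in coordinates with A = (0, 0), Y = (1, 0), C = (0, 1), V = (1, 2).
1. Q is the midpoint of YC ⇒ Q = (1/2, 1/2)
2. With VP:PA = r, write λ = r/(r+1) so P = V + λ·(A−V); P is affine-linear in λ
3. F is the midpoint of CQ ⇒ F = (1/4, 3/4)
4. R is the midpoint of FP ⇒ R is an affine combination of earlier points and hence also affine-linear in λ
Every point depending on P is an affine combination of P and λ-independent points, so each such coordinate is linear in λ; the λ² term in each signed area is a multiple of (A−V)×(A−V) = 0, so 2·[VAQ] and 2·[RQY] are each linear in λ. Evaluating at λ=0 and λ=1:
  2·[VAQ] = 1/2,   2·[RQY] = -3/4·λ + 1/2
So [VAQ]:[RQY] = (1/2) / (-3/4·λ + 1/2). Setting this equal to 3:
  1/2 = 3·(-3/4·λ + 1/2)  ⇒  λ = 4/9
Then r = λ/(1−λ) = (4/9)/(5/9) = 4/5. Check: with r = 4/5, P = (5/9, 10/9) and [VAQ]:[RQY] = 3 as required.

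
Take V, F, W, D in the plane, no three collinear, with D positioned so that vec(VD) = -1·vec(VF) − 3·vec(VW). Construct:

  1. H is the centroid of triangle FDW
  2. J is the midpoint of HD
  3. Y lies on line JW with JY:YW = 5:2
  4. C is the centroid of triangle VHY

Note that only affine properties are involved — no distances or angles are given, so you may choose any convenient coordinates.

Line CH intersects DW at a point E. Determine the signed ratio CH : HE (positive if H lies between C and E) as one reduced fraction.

Work in coordinates with V = (0, 0), F = (1, 0), W = (0, 1), D = (-1, -3).
1. H is the centroid of triangle FDW ⇒ H = (0, -2/3)
2. J is the midpoint of HD ⇒ J = (-1/2, -11/6)
3. Y lies on line JW with JY:YW = 5:2 ⇒ Y = (-1/7, 4/21)
4. C is the centroid of triangle VHY ⇒ C = (-1/21, -10/63)
line CH meets DW at E = (-5/44, 6/11)
H = C + t·(E−C) with t = -44/61, so CH:HE = -44/61:105/61

CH:HE = -44/105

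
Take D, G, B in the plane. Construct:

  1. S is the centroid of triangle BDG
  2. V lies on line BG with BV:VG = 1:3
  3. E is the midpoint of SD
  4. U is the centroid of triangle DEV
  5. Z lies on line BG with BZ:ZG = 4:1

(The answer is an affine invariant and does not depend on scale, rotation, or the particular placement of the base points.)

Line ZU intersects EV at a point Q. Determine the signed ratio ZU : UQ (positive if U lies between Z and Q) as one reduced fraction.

Work in coordinates with D = (0, 0), G = (1, 0), B = (0, 1).
1. S is the centroid of triangle BDG ⇒ S = (1/3, 1/3)
2. V lies on line BG with BV:VG = 1:3 ⇒ V = (1/4, 3/4)
3. E is the midpoint of SD ⇒ E = (1/6, 1/6)
4. U is the centroid of triangle DEV ⇒ U = (5/36, 11/36)
5. Z lies on line BG with BZ:ZG = 4:1 ⇒ Z = (4/5, 1/5)
line ZU meets EV at Q = (79/426, 127/426)
U = Z + t·(Q−Z) with t = 71/66, so ZU:UQ = 71/66:-5/66

ZU:UQ = -71/5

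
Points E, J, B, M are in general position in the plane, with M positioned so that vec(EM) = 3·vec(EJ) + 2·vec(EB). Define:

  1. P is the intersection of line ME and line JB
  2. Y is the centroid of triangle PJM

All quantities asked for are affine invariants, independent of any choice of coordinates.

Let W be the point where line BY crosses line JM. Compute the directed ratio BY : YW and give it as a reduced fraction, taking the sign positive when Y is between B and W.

BY:YW = 13/2

Set E = (0, 0), J = (1, 0), B = (0, 1), M = (3, 2); any affine frame gives the same invariant.
1. P is the intersection of line ME and line JB ⇒ P = (3/5, 2/5)
2. Y is the centroid of triangle PJM ⇒ Y = (23/15, 4/5)
line BY meets JM at W = (23/13, 10/13)
Y = B + t·(W−B) with t = 13/15, so BY:YW = 13/15:2/15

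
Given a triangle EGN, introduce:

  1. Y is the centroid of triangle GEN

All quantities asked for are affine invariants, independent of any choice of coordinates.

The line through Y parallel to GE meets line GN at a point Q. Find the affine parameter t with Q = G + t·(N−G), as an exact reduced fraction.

Assign E = (0, 0), G = (1, 0), N = (0, 1) — the answer is frame-independent, so this choice is without loss of generality.
1. Y is the centroid of triangle GEN ⇒ Y = (1/3, 1/3)
through Y parallel to GE: direction (-1, 0); meets GN at Q = (2/3, 1/3)
Q = G + t·(N−G) with t = 1/3

t = 1/3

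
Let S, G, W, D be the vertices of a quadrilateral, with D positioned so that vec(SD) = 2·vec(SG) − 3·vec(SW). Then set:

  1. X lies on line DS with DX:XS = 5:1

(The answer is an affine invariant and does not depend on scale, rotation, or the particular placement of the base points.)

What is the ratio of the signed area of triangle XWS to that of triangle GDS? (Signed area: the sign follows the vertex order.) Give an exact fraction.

Set S = (0, 0), G = (1, 0), W = (0, 1), D = (2, -3); any affine frame gives the same invariant.
1. X lies on line DS with DX:XS = 5:1 ⇒ X = (1/3, -1/2)
2·[XWS] = 1/3, 2·[GDS] = -3
[XWS]:[GDS] = 1/3:-3 = -1/9

[XWS]:[GDS] = -1/9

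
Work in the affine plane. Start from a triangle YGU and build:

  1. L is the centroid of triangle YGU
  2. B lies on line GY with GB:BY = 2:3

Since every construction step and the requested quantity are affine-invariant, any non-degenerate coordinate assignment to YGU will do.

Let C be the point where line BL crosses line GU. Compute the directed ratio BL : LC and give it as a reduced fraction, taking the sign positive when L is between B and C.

Work in coordinates with Y = (0, 0), G = (1, 0), U = (0, 1).
1. L is the centroid of triangle YGU ⇒ L = (1/3, 1/3)
2. B lies on line GY with GB:BY = 2:3 ⇒ B = (3/5, 0)
line BL meets GU at C = (-1, 2)
L = B + t·(C−B) with t = 1/6, so BL:LC = 1/6:5/6

BL:LC = 1/5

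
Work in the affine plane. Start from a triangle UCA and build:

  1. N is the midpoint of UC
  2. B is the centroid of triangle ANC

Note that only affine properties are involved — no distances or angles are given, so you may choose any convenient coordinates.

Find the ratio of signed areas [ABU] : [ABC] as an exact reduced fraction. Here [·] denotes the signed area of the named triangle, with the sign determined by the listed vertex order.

[ABU]:[ABC] = -3

Set U = (0, 0), C = (1, 0), A = (0, 1); any affine frame gives the same invariant.
1. N is the midpoint of UC ⇒ N = (1/2, 0)
2. B is the centroid of triangle ANC ⇒ B = (1/2, 1/3)
2·[ABU] = -1/2, 2·[ABC] = 1/6
[ABU]:[ABC] = -1/2:1/6 = -3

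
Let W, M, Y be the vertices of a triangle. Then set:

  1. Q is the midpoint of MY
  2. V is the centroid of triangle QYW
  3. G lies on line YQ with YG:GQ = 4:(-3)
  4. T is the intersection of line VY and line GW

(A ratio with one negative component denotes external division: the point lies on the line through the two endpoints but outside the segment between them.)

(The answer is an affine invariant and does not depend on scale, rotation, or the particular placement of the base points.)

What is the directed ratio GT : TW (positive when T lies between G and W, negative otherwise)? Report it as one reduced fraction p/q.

GT:TW = 4

Assign W = (0, 0), M = (1, 0), Y = (0, 1) — the answer is frame-independent, so this choice is without loss of generality.
1. Q is the midpoint of MY ⇒ Q = (1/2, 1/2)
2. V is the centroid of triangle QYW ⇒ V = (1/6, 1/2)
3. G lies on line YQ with YG:GQ = 4:(-3) ⇒ G = (2, -1)
4. T is the intersection of line VY and line GW ⇒ T = (2/5, -1/5)
T = G + t·(W−G) with t = 4/5, so GT:TW = t:(1−t) = 4/5:1/5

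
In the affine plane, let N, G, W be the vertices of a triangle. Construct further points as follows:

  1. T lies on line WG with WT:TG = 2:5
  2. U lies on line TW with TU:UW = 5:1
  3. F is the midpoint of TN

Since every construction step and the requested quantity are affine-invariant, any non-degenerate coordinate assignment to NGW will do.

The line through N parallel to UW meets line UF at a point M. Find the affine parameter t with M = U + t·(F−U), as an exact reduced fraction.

t = 2

Work in coordinates with N = (0, 0), G = (1, 0), W = (0, 1).
1. T lies on line WG with WT:TG = 2:5 ⇒ T = (2/7, 5/7)
2. U lies on line TW with TU:UW = 5:1 ⇒ U = (1/21, 20/21)
3. F is the midpoint of TN ⇒ F = (1/7, 5/14)
through N parallel to UW: direction (-1/21, 1/21); meets UF at M = (5/21, -5/21)
M = U + t·(F−U) with t = 2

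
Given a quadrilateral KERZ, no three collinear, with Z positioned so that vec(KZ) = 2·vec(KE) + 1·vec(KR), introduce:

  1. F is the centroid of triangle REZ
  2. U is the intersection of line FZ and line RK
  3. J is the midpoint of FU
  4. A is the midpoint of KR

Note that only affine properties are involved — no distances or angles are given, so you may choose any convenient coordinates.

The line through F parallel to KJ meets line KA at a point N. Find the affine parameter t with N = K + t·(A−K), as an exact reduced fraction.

Assign K = (0, 0), E = (1, 0), R = (0, 1), Z = (2, 1) — the answer is frame-independent, so this choice is without loss of generality.
1. F is the centroid of triangle REZ ⇒ F = (1, 2/3)
2. U is the intersection of line FZ and line RK ⇒ U = (0, 1/3)
3. J is the midpoint of FU ⇒ J = (1/2, 1/2)
4. A is the midpoint of KR ⇒ A = (0, 1/2)
through F parallel to KJ: direction (1/2, 1/2); meets KA at N = (0, -1/3)
N = K + t·(A−K) with t = -2/3

t = -2/3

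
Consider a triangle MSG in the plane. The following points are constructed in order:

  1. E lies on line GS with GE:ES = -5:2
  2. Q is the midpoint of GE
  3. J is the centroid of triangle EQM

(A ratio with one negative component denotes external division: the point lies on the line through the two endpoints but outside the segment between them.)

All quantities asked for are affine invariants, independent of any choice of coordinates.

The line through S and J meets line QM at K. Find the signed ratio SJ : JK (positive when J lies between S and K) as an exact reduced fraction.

SJ:JK = -2/5

Assign M = (0, 0), S = (1, 0), G = (0, 1) — the answer is frame-independent, so this choice is without loss of generality.
1. E lies on line GS with GE:ES = -5:2 ⇒ E = (5/3, -2/3)
2. Q is the midpoint of GE ⇒ Q = (5/6, 1/6)
3. J is the centroid of triangle EQM ⇒ J = (5/6, -1/6)
line SJ meets QM at K = (5/4, 1/4)
J = S + t·(K−S) with t = -2/3, so SJ:JK = -2/3:5/3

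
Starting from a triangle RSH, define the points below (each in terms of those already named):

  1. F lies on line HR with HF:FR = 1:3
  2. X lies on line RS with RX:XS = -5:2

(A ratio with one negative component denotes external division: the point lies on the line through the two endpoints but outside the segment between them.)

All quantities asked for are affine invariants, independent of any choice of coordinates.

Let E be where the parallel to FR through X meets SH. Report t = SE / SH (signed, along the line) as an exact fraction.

Set R = (0, 0), S = (1, 0), H = (0, 1); any affine frame gives the same invariant.
1. F lies on line HR with HF:FR = 1:3 ⇒ F = (0, 3/4)
2. X lies on line RS with RX:XS = -5:2 ⇒ X = (5/3, 0)
through X parallel to FR: direction (0, -3/4); meets SH at E = (5/3, -2/3)
E = S + t·(H−S) with t = -2/3

t = -2/3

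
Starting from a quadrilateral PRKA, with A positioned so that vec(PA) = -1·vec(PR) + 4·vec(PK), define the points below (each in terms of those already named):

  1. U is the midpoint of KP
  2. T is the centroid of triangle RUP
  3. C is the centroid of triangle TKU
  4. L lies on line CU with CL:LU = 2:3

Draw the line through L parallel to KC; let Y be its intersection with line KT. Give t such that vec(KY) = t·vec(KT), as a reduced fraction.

Work in coordinates with P = (0, 0), R = (1, 0), K = (0, 1), A = (-1, 4).
1. U is the midpoint of KP ⇒ U = (0, 1/2)
2. T is the centroid of triangle RUP ⇒ T = (1/3, 1/6)
3. C is the centroid of triangle TKU ⇒ C = (1/9, 5/9)
4. L lies on line CU with CL:LU = 2:3 ⇒ L = (1/15, 8/15)
through L parallel to KC: direction (1/9, -4/9); meets KT at Y = (-2/15, 4/3)
Y = K + t·(T−K) with t = -2/5

t = -2/5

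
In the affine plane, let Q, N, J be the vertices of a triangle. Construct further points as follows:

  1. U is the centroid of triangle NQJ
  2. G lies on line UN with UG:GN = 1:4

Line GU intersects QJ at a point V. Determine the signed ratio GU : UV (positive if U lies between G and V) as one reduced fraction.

Work in coordinates with Q = (0, 0), N = (1, 0), J = (0, 1).
1. U is the centroid of triangle NQJ ⇒ U = (1/3, 1/3)
2. G lies on line UN with UG:GN = 1:4 ⇒ G = (7/15, 4/15)
line GU meets QJ at V = (0, 1/2)
U = G + t·(V−G) with t = 2/7, so GU:UV = 2/7:5/7

GU:UV = 2/5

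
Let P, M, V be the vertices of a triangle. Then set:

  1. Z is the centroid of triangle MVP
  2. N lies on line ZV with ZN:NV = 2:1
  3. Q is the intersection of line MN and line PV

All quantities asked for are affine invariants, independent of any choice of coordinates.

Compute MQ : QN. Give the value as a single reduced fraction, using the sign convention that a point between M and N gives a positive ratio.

MQ:QN = -9

Assign P = (0, 0), M = (1, 0), V = (0, 1) — the answer is frame-independent, so this choice is without loss of generality.
1. Z is the centroid of triangle MVP ⇒ Z = (1/3, 1/3)
2. N lies on line ZV with ZN:NV = 2:1 ⇒ N = (1/9, 7/9)
3. Q is the intersection of line MN and line PV ⇒ Q = (0, 7/8)
Q = M + t·(N−M) with t = 9/8, so MQ:QN = t:(1−t) = 9/8:-1/8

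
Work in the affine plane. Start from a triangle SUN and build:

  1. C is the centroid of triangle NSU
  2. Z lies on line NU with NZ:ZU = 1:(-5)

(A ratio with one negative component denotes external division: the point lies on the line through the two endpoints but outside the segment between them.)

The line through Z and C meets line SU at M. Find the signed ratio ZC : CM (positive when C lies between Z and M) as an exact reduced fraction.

ZC:CM = 11/4

Choose coordinates S = (0, 0), U = (1, 0), N = (0, 1).
1. C is the centroid of triangle NSU ⇒ C = (1/3, 1/3)
2. Z lies on line NU with NZ:ZU = 1:(-5) ⇒ Z = (-1/4, 5/4)
line ZC meets SU at M = (6/11, 0)
C = Z + t·(M−Z) with t = 11/15, so ZC:CM = 11/15:4/15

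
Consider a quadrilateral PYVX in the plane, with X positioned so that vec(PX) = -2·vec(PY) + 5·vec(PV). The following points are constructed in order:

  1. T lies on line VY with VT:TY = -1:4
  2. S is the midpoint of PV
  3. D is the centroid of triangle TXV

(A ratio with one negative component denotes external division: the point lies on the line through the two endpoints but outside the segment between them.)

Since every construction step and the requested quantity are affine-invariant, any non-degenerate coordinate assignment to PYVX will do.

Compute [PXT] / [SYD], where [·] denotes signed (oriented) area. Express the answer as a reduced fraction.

Assign P = (0, 0), Y = (1, 0), V = (0, 1), X = (-2, 5) — the answer is frame-independent, so this choice is without loss of generality.
1. T lies on line VY with VT:TY = -1:4 ⇒ T = (-1/3, 4/3)
2. S is the midpoint of PV ⇒ S = (0, 1/2)
3. D is the centroid of triangle TXV ⇒ D = (-7/9, 22/9)
2·[PXT] = -1, 2·[SYD] = 14/9
[PXT]:[SYD] = -1:14/9 = -9/14

[PXT]:[SYD] = -9/14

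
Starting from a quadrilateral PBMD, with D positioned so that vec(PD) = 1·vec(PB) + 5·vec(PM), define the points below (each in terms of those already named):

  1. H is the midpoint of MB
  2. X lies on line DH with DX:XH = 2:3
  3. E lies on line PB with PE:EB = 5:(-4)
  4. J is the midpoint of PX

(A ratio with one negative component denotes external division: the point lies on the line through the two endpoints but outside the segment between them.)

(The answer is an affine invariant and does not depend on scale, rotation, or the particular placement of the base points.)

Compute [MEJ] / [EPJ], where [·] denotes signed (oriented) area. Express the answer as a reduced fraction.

Set P = (0, 0), B = (1, 0), M = (0, 1), D = (1, 5); any affine frame gives the same invariant.
1. H is the midpoint of MB ⇒ H = (1/2, 1/2)
2. X lies on line DH with DX:XH = 2:3 ⇒ X = (4/5, 16/5)
3. E lies on line PB with PE:EB = 5:(-4) ⇒ E = (5, 0)
4. J is the midpoint of PX ⇒ J = (2/5, 8/5)
2·[MEJ] = 17/5, 2·[EPJ] = -8
[MEJ]:[EPJ] = 17/5:-8 = -17/40

[MEJ]:[EPJ] = -17/40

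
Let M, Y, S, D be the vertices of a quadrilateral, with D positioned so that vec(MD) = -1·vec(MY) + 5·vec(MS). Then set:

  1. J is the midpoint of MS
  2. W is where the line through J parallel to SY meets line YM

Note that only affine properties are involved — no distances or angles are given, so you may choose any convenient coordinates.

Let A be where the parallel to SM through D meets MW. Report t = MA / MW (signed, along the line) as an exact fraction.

t = -2

Choose coordinates M = (0, 0), Y = (1, 0), S = (0, 1), D = (-1, 5).
1. J is the midpoint of MS ⇒ J = (0, 1/2)
2. W is where the line through J parallel to SY meets line YM ⇒ W = (1/2, 0)
through D parallel to SM: direction (0, -1); meets MW at A = (-1, 0)
A = M + t·(W−M) with t = -2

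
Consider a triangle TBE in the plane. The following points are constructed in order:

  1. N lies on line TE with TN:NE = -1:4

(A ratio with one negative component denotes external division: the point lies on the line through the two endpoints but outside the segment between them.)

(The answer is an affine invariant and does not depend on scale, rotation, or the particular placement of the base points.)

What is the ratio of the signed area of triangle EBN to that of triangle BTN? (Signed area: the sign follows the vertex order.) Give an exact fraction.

[EBN]:[BTN] = -4

Choose coordinates T = (0, 0), B = (1, 0), E = (0, 1).
1. N lies on line TE with TN:NE = -1:4 ⇒ N = (0, -1/3)
2·[EBN] = -4/3, 2·[BTN] = 1/3
[EBN]:[BTN] = -4/3:1/3 = -4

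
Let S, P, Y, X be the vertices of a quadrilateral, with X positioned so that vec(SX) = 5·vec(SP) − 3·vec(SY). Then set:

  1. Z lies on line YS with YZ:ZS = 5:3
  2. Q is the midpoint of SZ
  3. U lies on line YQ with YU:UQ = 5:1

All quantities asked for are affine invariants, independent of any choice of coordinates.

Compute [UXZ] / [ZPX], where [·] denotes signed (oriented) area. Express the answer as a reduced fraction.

Choose coordinates S = (0, 0), P = (1, 0), Y = (0, 1), X = (5, -3).
1. Z lies on line YS with YZ:ZS = 5:3 ⇒ Z = (0, 3/8)
2. Q is the midpoint of SZ ⇒ Q = (0, 3/16)
3. U lies on line YQ with YU:UQ = 5:1 ⇒ U = (0, 31/96)
2·[UXZ] = 25/96, 2·[ZPX] = -3/2
[UXZ]:[ZPX] = 25/96:-3/2 = -25/144

[UXZ]:[ZPX] = -25/144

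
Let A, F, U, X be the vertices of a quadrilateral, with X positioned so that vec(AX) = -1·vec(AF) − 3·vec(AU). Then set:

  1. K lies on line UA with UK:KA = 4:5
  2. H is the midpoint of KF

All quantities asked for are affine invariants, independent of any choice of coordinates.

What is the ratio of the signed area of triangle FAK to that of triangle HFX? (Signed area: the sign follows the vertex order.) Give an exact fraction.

[FAK]:[HFX] = 10/37

Choose coordinates A = (0, 0), F = (1, 0), U = (0, 1), X = (-1, -3).
1. K lies on line UA with UK:KA = 4:5 ⇒ K = (0, 5/9)
2. H is the midpoint of KF ⇒ H = (1/2, 5/18)
2·[FAK] = -5/9, 2·[HFX] = -37/18
[FAK]:[HFX] = -5/9:-37/18 = 10/37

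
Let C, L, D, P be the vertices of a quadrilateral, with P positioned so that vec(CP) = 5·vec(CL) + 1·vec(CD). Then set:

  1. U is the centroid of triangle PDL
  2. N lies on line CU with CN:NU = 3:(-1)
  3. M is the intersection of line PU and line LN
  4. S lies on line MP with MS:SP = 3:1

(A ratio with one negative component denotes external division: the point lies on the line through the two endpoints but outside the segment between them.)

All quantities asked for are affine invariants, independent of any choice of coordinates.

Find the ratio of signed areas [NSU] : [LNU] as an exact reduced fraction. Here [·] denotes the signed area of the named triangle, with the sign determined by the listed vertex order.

Work in coordinates with C = (0, 0), L = (1, 0), D = (0, 1), P = (5, 1).
1. U is the centroid of triangle PDL ⇒ U = (2, 2/3)
2. N lies on line CU with CN:NU = 3:(-1) ⇒ N = (3, 1)
3. M is the intersection of line PU and line LN ⇒ M = (17/7, 5/7)
4. S lies on line MP with MS:SP = 3:1 ⇒ S = (61/14, 13/14)
2·[NSU] = -11/21, 2·[LNU] = 1/3
[NSU]:[LNU] = -11/21:1/3 = -11/7

[NSU]:[LNU] = -11/7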